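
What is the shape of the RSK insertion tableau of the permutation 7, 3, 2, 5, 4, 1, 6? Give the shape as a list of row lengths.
Row-insert each entry into an empty tableau.

After inserting 7: P = [[7]].
After inserting 3: P = [[3], [7]].
After inserting 2: P = [[2], [3], [7]].
After inserting 5: P = [[2, 5], [3], [7]].
After inserting 4: P = [[2, 4], [3, 5], [7]].
After inserting 1: P = [[1, 4], [2, 5], [3], [7]].
After inserting 6: P = [[1, 4, 6], [2, 5], [3], [7]].

The final insertion tableau P = [[1, 4, 6], [2, 5], [3], [7]] has shape [3, 2, 1, 1].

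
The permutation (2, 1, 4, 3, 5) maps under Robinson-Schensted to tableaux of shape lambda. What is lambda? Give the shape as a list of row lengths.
[3, 2]

Row-insert each entry into an empty tableau.

After inserting 2: P = [[2]].
After inserting 1: P = [[1], [2]].
After inserting 4: P = [[1, 4], [2]].
After inserting 3: P = [[1, 3], [2, 4]].
After inserting 5: P = [[1, 3, 5], [2, 4]].

The final insertion tableau P = [[1, 3, 5], [2, 4]] has shape [3, 2].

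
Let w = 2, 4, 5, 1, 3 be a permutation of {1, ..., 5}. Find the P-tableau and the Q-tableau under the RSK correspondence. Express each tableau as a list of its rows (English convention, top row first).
Insert each entry of the permutation into P by Schensted row insertion, recording in Q the position of each new cell.

Insert 2: appended to row 1. P = [[2]], Q = [[1]].
Insert 4: appended to row 1. P = [[2, 4]], Q = [[1, 2]].
Insert 5: appended to row 1. P = [[2, 4, 5]], Q = [[1, 2, 3]].
Insert 1: 1 bumps 2 from row 1; 2 starts row 2. P = [[1, 4, 5], [2]], Q = [[1, 2, 3], [4]].
Insert 3: 3 bumps 4 from row 1; 4 appends to row 2. P = [[1, 3, 5], [2, 4]], Q = [[1, 2, 3], [4, 5]].

So P = [[1, 3, 5], [2, 4]], Q = [[1, 2, 3], [4, 5]].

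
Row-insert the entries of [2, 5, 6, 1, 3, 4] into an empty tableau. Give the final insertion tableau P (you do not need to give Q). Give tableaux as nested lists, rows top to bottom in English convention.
After inserting 2: P = [[2]].
After inserting 5: P = [[2, 5]].
After inserting 6: P = [[2, 5, 6]].
After inserting 1: P = [[1, 5, 6], [2]].
After inserting 3: P = [[1, 3, 6], [2, 5]].
After inserting 4: P = [[1, 3, 4], [2, 5, 6]].

So P = [[1, 3, 4], [2, 5, 6]].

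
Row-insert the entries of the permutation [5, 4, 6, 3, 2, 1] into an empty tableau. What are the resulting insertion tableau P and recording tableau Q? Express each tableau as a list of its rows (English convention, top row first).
P = [[1, 6], [2], [3], [4], [5]], Q = [[1, 3], [2], [4], [5], [6]]

Insert each entry of the permutation into P by Schensted row insertion, recording in Q the position of each new cell.

Insert 5: appended to row 1. P = [[5]].
Insert 4: 4 bumps 5 from row 1; 5 starts row 2. P = [[4], [5]].
Insert 6: appended to row 1. P = [[4, 6], [5]].
Insert 3: 3 bumps 4 from row 1; 4 bumps 5 from row 2; 5 starts row 3. P = [[3, 6], [4], [5]].
Insert 2: 2 bumps 3 from row 1; 3 bumps 4 from row 2; 4 bumps 5 from row 3; 5 starts row 4. P = [[2, 6], [3], [4], [5]].
Insert 1: 1 bumps 2 from row 1; 2 bumps 3 from row 2; 3 bumps 4 from row 3; 4 bumps 5 from row 4; 5 starts row 5. P = [[1, 6], [2], [3], [4], [5]].

So P = [[1, 6], [2], [3], [4], [5]], Q = [[1, 3], [2], [4], [5], [6]].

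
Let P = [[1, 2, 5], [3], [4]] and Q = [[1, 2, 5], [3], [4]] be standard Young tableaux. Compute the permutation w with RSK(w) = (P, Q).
Reverse the RSK construction: for i from n down to 1, find the cell of Q containing i, remove the entry at that cell from P, and reverse-bump it up through P; the value ejected from row 1 is w(i).

Step i=5: Q has 5 at row 1, column 3; remove that cell from P, ejecting 5. So w(5) = 5. P is now [[1, 2], [3], [4]].
Step i=4: Q has 4 at row 3, column 1; remove 4 from row 3 of P and reverse-bump: 4 enters row 2 and ejects 3; 3 enters row 1 and ejects 2. So w(4) = 2. P is now [[1, 3], [4]].
Step i=3: Q has 3 at row 2, column 1; remove 4 from row 2 of P and reverse-bump: 4 enters row 1 and ejects 3. So w(3) = 3. P is now [[1, 4]].
Step i=2: Q has 2 at row 1, column 2; remove that cell from P, ejecting 4. So w(2) = 4. P is now [[1]].
Step i=1: Q has 1 at row 1, column 1; remove that cell from P, ejecting 1. So w(1) = 1. P is now [].

So w = 1 4 3 2 5.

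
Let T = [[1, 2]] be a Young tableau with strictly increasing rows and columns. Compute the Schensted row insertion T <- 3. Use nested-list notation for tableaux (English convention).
[[1, 2, 3]]

3 is larger than every entry of row 1, so it is appended to row 1. The new tableau is [[1, 2, 3]].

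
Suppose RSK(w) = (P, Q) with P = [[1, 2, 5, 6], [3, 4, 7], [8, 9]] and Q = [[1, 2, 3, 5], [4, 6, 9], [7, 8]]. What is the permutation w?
Reverse RSK: for i = n, n-1, ..., 1, locate i in Q, remove the corresponding corner cell from P, and reverse-bump its entry up through P; the value ejected from row 1 is w(i).

So w = 3 4 8 5 9 7 1 2 6.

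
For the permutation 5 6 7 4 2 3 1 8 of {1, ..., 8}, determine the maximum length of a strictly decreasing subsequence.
4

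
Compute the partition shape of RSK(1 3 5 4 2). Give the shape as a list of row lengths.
[3, 1, 1]

Row-insert each entry into an empty tableau.

After inserting 1: P = [[1]].
After inserting 3: P = [[1, 3]].
After inserting 5: P = [[1, 3, 5]].
After inserting 4: P = [[1, 3, 4], [5]].
After inserting 2: P = [[1, 2, 4], [3], [5]].

The final insertion tableau P = [[1, 2, 4], [3], [5]] has shape [3, 1, 1].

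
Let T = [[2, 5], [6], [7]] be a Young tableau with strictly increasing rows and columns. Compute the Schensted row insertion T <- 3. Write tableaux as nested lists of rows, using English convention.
[[2, 3], [5], [6], [7]]

In row 1, 3 replaces 5 (the leftmost entry greater than 3); 5 is bumped to row 2. In row 2, 5 replaces 6 (the leftmost entry greater than 5); 6 is bumped to row 3. In row 3, 6 replaces 7 (the leftmost entry greater than 6); 7 is bumped to row 4. 7 starts a new row 4. The new tableau is [[2, 3], [5], [6], [7]].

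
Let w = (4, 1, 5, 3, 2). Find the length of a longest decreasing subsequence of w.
3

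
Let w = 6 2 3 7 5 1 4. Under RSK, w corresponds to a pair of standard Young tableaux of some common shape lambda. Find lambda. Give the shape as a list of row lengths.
RSK row insertion gives P = [[1, 3, 4], [2, 5], [6, 7]], which has shape [3, 2, 2].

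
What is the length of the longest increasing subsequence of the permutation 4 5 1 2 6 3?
3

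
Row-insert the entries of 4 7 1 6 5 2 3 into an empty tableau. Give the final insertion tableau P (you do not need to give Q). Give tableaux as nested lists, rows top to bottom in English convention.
P = [[1, 2, 3], [4, 5], [6], [7]]

Insert 4: appended to row 1. P = [[4]].
Insert 7: appended to row 1. P = [[4, 7]].
Insert 1: 1 bumps 4 from row 1; 4 starts row 2. P = [[1, 7], [4]].
Insert 6: 6 bumps 7 from row 1; 7 appends to row 2. P = [[1, 6], [4, 7]].
Insert 5: 5 bumps 6 from row 1; 6 bumps 7 from row 2; 7 starts row 3. P = [[1, 5], [4, 6], [7]].
Insert 2: 2 bumps 5 from row 1; 5 bumps 6 from row 2; 6 bumps 7 from row 3; 7 starts row 4. P = [[1, 2], [4, 5], [6], [7]].
Insert 3: appended to row 1. P = [[1, 2, 3], [4, 5], [6], [7]].

So P = [[1, 2, 3], [4, 5], [6], [7]].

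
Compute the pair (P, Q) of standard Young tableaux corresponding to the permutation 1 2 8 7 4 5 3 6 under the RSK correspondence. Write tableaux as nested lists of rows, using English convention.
P = [[1, 2, 3, 5, 6], [4], [7], [8]], Q = [[1, 2, 3, 6, 8], [4], [5], [7]]

Insert each entry of the permutation into P by Schensted row insertion, recording in Q the position of each new cell.

After inserting 1: P = [[1]].
After inserting 2: P = [[1, 2]].
After inserting 8: P = [[1, 2, 8]].
After inserting 7: P = [[1, 2, 7], [8]].
After inserting 4: P = [[1, 2, 4], [7], [8]].
After inserting 5: P = [[1, 2, 4, 5], [7], [8]].
After inserting 3: P = [[1, 2, 3, 5], [4], [7], [8]].
After inserting 6: P = [[1, 2, 3, 5, 6], [4], [7], [8]].

So P = [[1, 2, 3, 5, 6], [4], [7], [8]], Q = [[1, 2, 3, 6, 8], [4], [5], [7]].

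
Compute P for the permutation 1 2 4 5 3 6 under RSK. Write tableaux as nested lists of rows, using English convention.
P = [[1, 2, 3, 5, 6], [4]]

Insert 1: appended to row 1. P = [[1]].
Insert 2: appended to row 1. P = [[1, 2]].
Insert 4: appended to row 1. P = [[1, 2, 4]].
Insert 5: appended to row 1. P = [[1, 2, 4, 5]].
Insert 3: 3 bumps 4 from row 1; 4 starts row 2. P = [[1, 2, 3, 5], [4]].
Insert 6: appended to row 1. P = [[1, 2, 3, 5, 6], [4]].

So P = [[1, 2, 3, 5, 6], [4]].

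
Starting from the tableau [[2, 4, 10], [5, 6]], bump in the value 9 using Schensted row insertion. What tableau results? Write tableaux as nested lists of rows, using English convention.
In row 1, 9 replaces 10 (the leftmost entry greater than 9); 10 is bumped to row 2. 10 is appended to row 2. The new tableau is [[2, 4, 9], [5, 6, 10]].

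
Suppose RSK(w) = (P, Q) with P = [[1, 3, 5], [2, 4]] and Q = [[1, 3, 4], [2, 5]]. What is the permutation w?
2 1 4 5 3

Reverse the RSK construction: for i from n down to 1, find the cell of Q containing i, remove the entry at that cell from P, and reverse-bump it up through P; the value ejected from row 1 is w(i).

Step i=5: Q has 5 at row 2, column 2; remove 4 from row 2 of P and reverse-bump: 4 enters row 1 and ejects 3. So w(5) = 3. P is now [[1, 4, 5], [2]].
Step i=4: Q has 4 at row 1, column 3; remove that cell from P, ejecting 5. So w(4) = 5. P is now [[1, 4], [2]].
Step i=3: Q has 3 at row 1, column 2; remove that cell from P, ejecting 4. So w(3) = 4. P is now [[1], [2]].
Step i=2: Q has 2 at row 2, column 1; remove 2 from row 2 of P and reverse-bump: 2 enters row 1 and ejects 1. So w(2) = 1. P is now [[2]].
Step i=1: Q has 1 at row 1, column 1; remove that cell from P, ejecting 2. So w(1) = 2. P is now [].

So w = 2 1 4 5 3.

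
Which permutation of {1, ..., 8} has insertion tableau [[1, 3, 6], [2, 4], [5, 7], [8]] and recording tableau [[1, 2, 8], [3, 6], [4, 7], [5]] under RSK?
Reverse the RSK construction: for i from n down to 1, find the cell of Q containing i, remove the entry at that cell from P, and reverse-bump it up through P; the value ejected from row 1 is w(i).

Step i=8: Q has 8 at row 1, column 3; remove that cell from P, ejecting 6. So w(8) = 6. P is now [[1, 3], [2, 4], [5, 7], [8]].
Step i=7: Q has 7 at row 3, column 2; remove 7 from row 3 of P and reverse-bump: 7 enters row 2 and ejects 4; 4 enters row 1 and ejects 3. So w(7) = 3. P is now [[1, 4], [2, 7], [5], [8]].
Step i=6: Q has 6 at row 2, column 2; remove 7 from row 2 of P and reverse-bump: 7 enters row 1 and ejects 4. So w(6) = 4. P is now [[1, 7], [2], [5], [8]].
Step i=5: Q has 5 at row 4, column 1; remove 8 from row 4 of P and reverse-bump: 8 enters row 3 and ejects 5; 5 enters row 2 and ejects 2; 2 enters row 1 and ejects 1. So w(5) = 1. P is now [[2, 7], [5], [8]].
Step i=4: Q has 4 at row 3, column 1; remove 8 from row 3 of P and reverse-bump: 8 enters row 2 and ejects 5; 5 enters row 1 and ejects 2. So w(4) = 2. P is now [[5, 7], [8]].
Step i=3: Q has 3 at row 2, column 1; remove 8 from row 2 of P and reverse-bump: 8 enters row 1 and ejects 7. So w(3) = 7. P is now [[5, 8]].
Step i=2: Q has 2 at row 1, column 2; remove that cell from P, ejecting 8. So w(2) = 8. P is now [[5]].
Step i=1: Q has 1 at row 1, column 1; remove that cell from P, ejecting 5. So w(1) = 5. P is now [].

So w = 5 8 7 2 1 4 3 6.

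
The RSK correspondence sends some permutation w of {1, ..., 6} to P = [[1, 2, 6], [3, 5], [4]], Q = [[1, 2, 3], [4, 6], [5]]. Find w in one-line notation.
4 5 6 3 1 2

Reverse the RSK construction: for i from n down to 1, find the cell of Q containing i, remove the entry at that cell from P, and reverse-bump it up through P; the value ejected from row 1 is w(i).

Step i=6: Q has 6 at row 2, column 2; remove 5 from row 2 of P and reverse-bump: 5 enters row 1 and ejects 2. So w(6) = 2. P is now [[1, 5, 6], [3], [4]].
Step i=5: Q has 5 at row 3, column 1; remove 4 from row 3 of P and reverse-bump: 4 enters row 2 and ejects 3; 3 enters row 1 and ejects 1. So w(5) = 1. P is now [[3, 5, 6], [4]].
Step i=4: Q has 4 at row 2, column 1; remove 4 from row 2 of P and reverse-bump: 4 enters row 1 and ejects 3. So w(4) = 3. P is now [[4, 5, 6]].
Step i=3: Q has 3 at row 1, column 3; remove that cell from P, ejecting 6. So w(3) = 6. P is now [[4, 5]].
Step i=2: Q has 2 at row 1, column 2; remove that cell from P, ejecting 5. So w(2) = 5. P is now [[4]].
Step i=1: Q has 1 at row 1, column 1; remove that cell from P, ejecting 4. So w(1) = 4. P is now [].

So w = 4 5 6 3 1 2.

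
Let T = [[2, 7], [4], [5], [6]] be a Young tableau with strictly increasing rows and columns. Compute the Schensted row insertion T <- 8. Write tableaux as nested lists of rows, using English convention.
8 is larger than every entry of row 1, so it is appended to row 1. The new tableau is [[2, 7, 8], [4], [5], [6]].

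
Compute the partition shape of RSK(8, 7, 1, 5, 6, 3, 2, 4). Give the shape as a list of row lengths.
Row-insert each entry into an empty tableau.

After inserting 8: P = [[8]].
After inserting 7: P = [[7], [8]].
After inserting 1: P = [[1], [7], [8]].
After inserting 5: P = [[1, 5], [7], [8]].
After inserting 6: P = [[1, 5, 6], [7], [8]].
After inserting 3: P = [[1, 3, 6], [5], [7], [8]].
After inserting 2: P = [[1, 2, 6], [3], [5], [7], [8]].
After inserting 4: P = [[1, 2, 4], [3, 6], [5], [7], [8]].

The final insertion tableau P = [[1, 2, 4], [3, 6], [5], [7], [8]] has shape [3, 2, 1, 1, 1].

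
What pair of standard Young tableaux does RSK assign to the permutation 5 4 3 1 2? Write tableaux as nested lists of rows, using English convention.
Insert each entry of the permutation into P by Schensted row insertion, recording in Q the position of each new cell.

Insert 5: appended to row 1. P = [[5]], Q = [[1]].
Insert 4: 4 bumps 5 from row 1; 5 starts row 2. P = [[4], [5]], Q = [[1], [2]].
Insert 3: 3 bumps 4 from row 1; 4 bumps 5 from row 2; 5 starts row 3. P = [[3], [4], [5]], Q = [[1], [2], [3]].
Insert 1: 1 bumps 3 from row 1; 3 bumps 4 from row 2; 4 bumps 5 from row 3; 5 starts row 4. P = [[1], [3], [4], [5]], Q = [[1], [2], [3], [4]].
Insert 2: appended to row 1. P = [[1, 2], [3], [4], [5]], Q = [[1, 5], [2], [3], [4]].

So P = [[1, 2], [3], [4], [5]], Q = [[1, 5], [2], [3], [4]].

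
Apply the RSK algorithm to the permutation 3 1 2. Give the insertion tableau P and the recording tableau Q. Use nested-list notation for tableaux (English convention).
Insert each entry of the permutation into P by Schensted row insertion, recording in Q the position of each new cell.

Insert 3: appended to row 1. P = [[3]].
Insert 1: 1 bumps 3 from row 1; 3 starts row 2. P = [[1], [3]].
Insert 2: appended to row 1. P = [[1, 2], [3]].

So P = [[1, 2], [3]], Q = [[1, 3], [2]].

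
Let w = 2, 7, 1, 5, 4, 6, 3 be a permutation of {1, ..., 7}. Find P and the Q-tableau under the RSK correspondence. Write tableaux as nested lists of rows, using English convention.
P = [[1, 3, 6], [2, 4], [5], [7]], Q = [[1, 2, 6], [3, 4], [5], [7]]

Insert each entry of the permutation into P by Schensted row insertion, recording in Q the position of each new cell.

Insert 2: appended to row 1. P = [[2]], Q = [[1]].
Insert 7: appended to row 1. P = [[2, 7]], Q = [[1, 2]].
Insert 1: 1 bumps 2 from row 1; 2 starts row 2. P = [[1, 7], [2]], Q = [[1, 2], [3]].
Insert 5: 5 bumps 7 from row 1; 7 appends to row 2. P = [[1, 5], [2, 7]], Q = [[1, 2], [3, 4]].
Insert 4: 4 bumps 5 from row 1; 5 bumps 7 from row 2; 7 starts row 3. P = [[1, 4], [2, 5], [7]], Q = [[1, 2], [3, 4], [5]].
Insert 6: appended to row 1. P = [[1, 4, 6], [2, 5], [7]], Q = [[1, 2, 6], [3, 4], [5]].
Insert 3: 3 bumps 4 from row 1; 4 bumps 5 from row 2; 5 bumps 7 from row 3; 7 starts row 4. P = [[1, 3, 6], [2, 4], [5], [7]], Q = [[1, 2, 6], [3, 4], [5], [7]].

So P = [[1, 3, 6], [2, 4], [5], [7]], Q = [[1, 2, 6], [3, 4], [5], [7]].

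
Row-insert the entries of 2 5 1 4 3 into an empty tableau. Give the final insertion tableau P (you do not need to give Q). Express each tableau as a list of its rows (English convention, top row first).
P = [[1, 3], [2, 4], [5]]

After inserting 2: P = [[2]].
After inserting 5: P = [[2, 5]].
After inserting 1: P = [[1, 5], [2]].
After inserting 4: P = [[1, 4], [2, 5]].
After inserting 3: P = [[1, 3], [2, 4], [5]].

So P = [[1, 3], [2, 4], [5]].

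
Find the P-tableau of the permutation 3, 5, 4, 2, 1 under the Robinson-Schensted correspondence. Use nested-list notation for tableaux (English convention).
P = [[1, 4], [2], [3], [5]]

Insert 3: appended to row 1. P = [[3]].
Insert 5: appended to row 1. P = [[3, 5]].
Insert 4: 4 bumps 5 from row 1; 5 starts row 2. P = [[3, 4], [5]].
Insert 2: 2 bumps 3 from row 1; 3 bumps 5 from row 2; 5 starts row 3. P = [[2, 4], [3], [5]].
Insert 1: 1 bumps 2 from row 1; 2 bumps 3 from row 2; 3 bumps 5 from row 3; 5 starts row 4. P = [[1, 4], [2], [3], [5]].

So P = [[1, 4], [2], [3], [5]].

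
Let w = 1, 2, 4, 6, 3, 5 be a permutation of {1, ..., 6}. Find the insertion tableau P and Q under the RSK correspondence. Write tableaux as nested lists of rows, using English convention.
Insert each entry of the permutation into P by Schensted row insertion, recording in Q the position of each new cell.

Insert 1: appended to row 1. P = [[1]], Q = [[1]].
Insert 2: appended to row 1. P = [[1, 2]], Q = [[1, 2]].
Insert 4: appended to row 1. P = [[1, 2, 4]], Q = [[1, 2, 3]].
Insert 6: appended to row 1. P = [[1, 2, 4, 6]], Q = [[1, 2, 3, 4]].
Insert 3: 3 bumps 4 from row 1; 4 starts row 2. P = [[1, 2, 3, 6], [4]], Q = [[1, 2, 3, 4], [5]].
Insert 5: 5 bumps 6 from row 1; 6 appends to row 2. P = [[1, 2, 3, 5], [4, 6]], Q = [[1, 2, 3, 4], [5, 6]].

So P = [[1, 2, 3, 5], [4, 6]], Q = [[1, 2, 3, 4], [5, 6]].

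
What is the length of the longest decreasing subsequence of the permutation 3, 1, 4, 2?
2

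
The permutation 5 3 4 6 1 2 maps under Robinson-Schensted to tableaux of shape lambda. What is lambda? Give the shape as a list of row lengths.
Row-insert each entry into an empty tableau.

After inserting 5: P = [[5]].
After inserting 3: P = [[3], [5]].
After inserting 4: P = [[3, 4], [5]].
After inserting 6: P = [[3, 4, 6], [5]].
After inserting 1: P = [[1, 4, 6], [3], [5]].
After inserting 2: P = [[1, 2, 6], [3, 4], [5]].

The final insertion tableau P = [[1, 2, 6], [3, 4], [5]] has shape [3, 2, 1].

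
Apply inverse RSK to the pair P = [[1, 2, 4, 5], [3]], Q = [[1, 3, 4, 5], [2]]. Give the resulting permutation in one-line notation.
3 1 2 4 5

Reverse the RSK construction: for i from n down to 1, find the cell of Q containing i, remove the entry at that cell from P, and reverse-bump it up through P; the value ejected from row 1 is w(i).

Step i=5: Q has 5 at row 1, column 4; remove that cell from P, ejecting 5. So w(5) = 5. P is now [[1, 2, 4], [3]].
Step i=4: Q has 4 at row 1, column 3; remove that cell from P, ejecting 4. So w(4) = 4. P is now [[1, 2], [3]].
Step i=3: Q has 3 at row 1, column 2; remove that cell from P, ejecting 2. So w(3) = 2. P is now [[1], [3]].
Step i=2: Q has 2 at row 2, column 1; remove 3 from row 2 of P and reverse-bump: 3 enters row 1 and ejects 1. So w(2) = 1. P is now [[3]].
Step i=1: Q has 1 at row 1, column 1; remove that cell from P, ejecting 3. So w(1) = 3. P is now [].

So w = 3 1 2 4 5.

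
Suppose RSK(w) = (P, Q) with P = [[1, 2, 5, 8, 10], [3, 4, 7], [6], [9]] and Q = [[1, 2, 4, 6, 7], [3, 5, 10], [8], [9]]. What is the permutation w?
Reverse RSK: for i = n, n-1, ..., 1, locate i in Q, remove the corresponding corner cell from P, and reverse-bump its entry up through P; the value ejected from row 1 is w(i).

So w = 3 6 1 9 7 8 10 4 2 5.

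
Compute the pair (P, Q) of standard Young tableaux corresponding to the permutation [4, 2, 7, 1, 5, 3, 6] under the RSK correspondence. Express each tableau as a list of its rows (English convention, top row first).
Insert each entry of the permutation into P by Schensted row insertion, recording in Q the position of each new cell.

After inserting 4: P = [[4]].
After inserting 2: P = [[2], [4]].
After inserting 7: P = [[2, 7], [4]].
After inserting 1: P = [[1, 7], [2], [4]].
After inserting 5: P = [[1, 5], [2, 7], [4]].
After inserting 3: P = [[1, 3], [2, 5], [4, 7]].
After inserting 6: P = [[1, 3, 6], [2, 5], [4, 7]].

So P = [[1, 3, 6], [2, 5], [4, 7]], Q = [[1, 3, 7], [2, 5], [4, 6]].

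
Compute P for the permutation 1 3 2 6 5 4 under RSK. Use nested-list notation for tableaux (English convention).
P = [[1, 2, 4], [3, 5], [6]]

Insert 1: appended to row 1. P = [[1]].
Insert 3: appended to row 1. P = [[1, 3]].
Insert 2: 2 bumps 3 from row 1; 3 starts row 2. P = [[1, 2], [3]].
Insert 6: appended to row 1. P = [[1, 2, 6], [3]].
Insert 5: 5 bumps 6 from row 1; 6 appends to row 2. P = [[1, 2, 5], [3, 6]].
Insert 4: 4 bumps 5 from row 1; 5 bumps 6 from row 2; 6 starts row 3. P = [[1, 2, 4], [3, 5], [6]].

So P = [[1, 2, 4], [3, 5], [6]].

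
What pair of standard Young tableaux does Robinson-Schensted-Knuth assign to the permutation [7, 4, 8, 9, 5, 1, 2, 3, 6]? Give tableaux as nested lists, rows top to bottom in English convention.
P = [[1, 2, 3, 6], [4, 5, 9], [7, 8]], Q = [[1, 3, 4, 9], [2, 5, 8], [6, 7]]

Insert each entry of the permutation into P by Schensted row insertion, recording in Q the position of each new cell.

Insert 7: appended to row 1. P = [[7]].
Insert 4: 4 bumps 7 from row 1; 7 starts row 2. P = [[4], [7]].
Insert 8: appended to row 1. P = [[4, 8], [7]].
Insert 9: appended to row 1. P = [[4, 8, 9], [7]].
Insert 5: 5 bumps 8 from row 1; 8 appends to row 2. P = [[4, 5, 9], [7, 8]].
Insert 1: 1 bumps 4 from row 1; 4 bumps 7 from row 2; 7 starts row 3. P = [[1, 5, 9], [4, 8], [7]].
Insert 2: 2 bumps 5 from row 1; 5 bumps 8 from row 2; 8 appends to row 3. P = [[1, 2, 9], [4, 5], [7, 8]].
Insert 3: 3 bumps 9 from row 1; 9 appends to row 2. P = [[1, 2, 3], [4, 5, 9], [7, 8]].
Insert 6: appended to row 1. P = [[1, 2, 3, 6], [4, 5, 9], [7, 8]].

So P = [[1, 2, 3, 6], [4, 5, 9], [7, 8]], Q = [[1, 3, 4, 9], [2, 5, 8], [6, 7]].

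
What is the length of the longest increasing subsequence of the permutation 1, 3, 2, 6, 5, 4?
3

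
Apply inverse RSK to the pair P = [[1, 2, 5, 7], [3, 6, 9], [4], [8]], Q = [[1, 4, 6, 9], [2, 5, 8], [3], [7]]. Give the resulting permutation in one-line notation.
Reverse RSK: for i = n, n-1, ..., 1, locate i in Q, remove the corresponding corner cell from P, and reverse-bump its entry up through P; the value ejected from row 1 is w(i).

So w = 8 4 1 6 3 9 2 5 7.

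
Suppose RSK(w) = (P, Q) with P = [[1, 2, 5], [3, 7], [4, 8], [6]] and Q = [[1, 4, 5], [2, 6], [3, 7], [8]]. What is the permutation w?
6 4 1 3 8 7 5 2

Reverse the RSK construction: for i from n down to 1, find the cell of Q containing i, remove the entry at that cell from P, and reverse-bump it up through P; the value ejected from row 1 is w(i).

Step i=8: Q has 8 at row 4, column 1; remove 6 from row 4 of P and reverse-bump: 6 enters row 3 and ejects 4; 4 enters row 2 and ejects 3; 3 enters row 1 and ejects 2. So w(8) = 2. P is now [[1, 3, 5], [4, 7], [6, 8]].
Step i=7: Q has 7 at row 3, column 2; remove 8 from row 3 of P and reverse-bump: 8 enters row 2 and ejects 7; 7 enters row 1 and ejects 5. So w(7) = 5. P is now [[1, 3, 7], [4, 8], [6]].
Step i=6: Q has 6 at row 2, column 2; remove 8 from row 2 of P and reverse-bump: 8 enters row 1 and ejects 7. So w(6) = 7. P is now [[1, 3, 8], [4], [6]].
Step i=5: Q has 5 at row 1, column 3; remove that cell from P, ejecting 8. So w(5) = 8. P is now [[1, 3], [4], [6]].
Step i=4: Q has 4 at row 1, column 2; remove that cell from P, ejecting 3. So w(4) = 3. P is now [[1], [4], [6]].
Step i=3: Q has 3 at row 3, column 1; remove 6 from row 3 of P and reverse-bump: 6 enters row 2 and ejects 4; 4 enters row 1 and ejects 1. So w(3) = 1. P is now [[4], [6]].
Step i=2: Q has 2 at row 2, column 1; remove 6 from row 2 of P and reverse-bump: 6 enters row 1 and ejects 4. So w(2) = 4. P is now [[6]].
Step i=1: Q has 1 at row 1, column 1; remove that cell from P, ejecting 6. So w(1) = 6. P is now [].

So w = 6 4 1 3 8 7 5 2.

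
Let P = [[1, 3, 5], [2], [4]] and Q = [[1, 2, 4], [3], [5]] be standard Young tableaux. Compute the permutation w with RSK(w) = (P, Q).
Reverse RSK: for i = n, n-1, ..., 1, locate i in Q, remove the corresponding corner cell from P, and reverse-bump its entry up through P; the value ejected from row 1 is w(i).

So w = 2 4 3 5 1.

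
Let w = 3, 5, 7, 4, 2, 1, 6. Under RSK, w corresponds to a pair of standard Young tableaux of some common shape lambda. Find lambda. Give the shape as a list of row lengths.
RSK row insertion gives P = [[1, 4, 6], [2, 7], [3], [5]], which has shape [3, 2, 1, 1].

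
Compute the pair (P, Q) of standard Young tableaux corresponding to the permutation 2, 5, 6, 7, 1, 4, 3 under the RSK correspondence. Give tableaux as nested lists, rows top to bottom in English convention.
P = [[1, 3, 6, 7], [2, 4], [5]], Q = [[1, 2, 3, 4], [5, 6], [7]]

Insert each entry of the permutation into P by Schensted row insertion, recording in Q the position of each new cell.

Insert 2: appended to row 1. P = [[2]].
Insert 5: appended to row 1. P = [[2, 5]].
Insert 6: appended to row 1. P = [[2, 5, 6]].
Insert 7: appended to row 1. P = [[2, 5, 6, 7]].
Insert 1: 1 bumps 2 from row 1; 2 starts row 2. P = [[1, 5, 6, 7], [2]].
Insert 4: 4 bumps 5 from row 1; 5 appends to row 2. P = [[1, 4, 6, 7], [2, 5]].
Insert 3: 3 bumps 4 from row 1; 4 bumps 5 from row 2; 5 starts row 3. P = [[1, 3, 6, 7], [2, 4], [5]].

So P = [[1, 3, 6, 7], [2, 4], [5]], Q = [[1, 2, 3, 4], [5, 6], [7]].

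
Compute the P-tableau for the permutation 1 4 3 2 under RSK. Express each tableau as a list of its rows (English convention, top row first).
After inserting 1: P = [[1]].
After inserting 4: P = [[1, 4]].
After inserting 3: P = [[1, 3], [4]].
After inserting 2: P = [[1, 2], [3], [4]].

So P = [[1, 2], [3], [4]].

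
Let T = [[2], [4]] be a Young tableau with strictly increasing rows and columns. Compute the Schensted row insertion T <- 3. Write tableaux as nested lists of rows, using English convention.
3 is larger than every entry of row 1, so it is appended to row 1. The new tableau is [[2, 3], [4]].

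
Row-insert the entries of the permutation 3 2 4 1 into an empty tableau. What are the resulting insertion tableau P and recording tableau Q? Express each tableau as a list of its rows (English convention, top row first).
P = [[1, 4], [2], [3]], Q = [[1, 3], [2], [4]]

Insert each entry of the permutation into P by Schensted row insertion, recording in Q the position of each new cell.

Insert 3: appended to row 1. P = [[3]], Q = [[1]].
Insert 2: 2 bumps 3 from row 1; 3 starts row 2. P = [[2], [3]], Q = [[1], [2]].
Insert 4: appended to row 1. P = [[2, 4], [3]], Q = [[1, 3], [2]].
Insert 1: 1 bumps 2 from row 1; 2 bumps 3 from row 2; 3 starts row 3. P = [[1, 4], [2], [3]], Q = [[1, 3], [2], [4]].

So P = [[1, 4], [2], [3]], Q = [[1, 3], [2], [4]].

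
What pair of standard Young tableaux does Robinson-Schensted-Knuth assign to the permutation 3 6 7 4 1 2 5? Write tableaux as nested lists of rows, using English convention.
Insert each entry of the permutation into P by Schensted row insertion, recording in Q the position of each new cell.

After inserting 3: P = [[3]].
After inserting 6: P = [[3, 6]].
After inserting 7: P = [[3, 6, 7]].
After inserting 4: P = [[3, 4, 7], [6]].
After inserting 1: P = [[1, 4, 7], [3], [6]].
After inserting 2: P = [[1, 2, 7], [3, 4], [6]].
After inserting 5: P = [[1, 2, 5], [3, 4, 7], [6]].

So P = [[1, 2, 5], [3, 4, 7], [6]], Q = [[1, 2, 3], [4, 6, 7], [5]].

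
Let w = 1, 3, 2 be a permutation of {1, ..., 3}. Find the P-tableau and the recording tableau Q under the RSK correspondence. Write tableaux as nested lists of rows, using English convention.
P = [[1, 2], [3]], Q = [[1, 2], [3]]

Insert each entry of the permutation into P by Schensted row insertion, recording in Q the position of each new cell.

Insert 1: appended to row 1. P = [[1]], Q = [[1]].
Insert 3: appended to row 1. P = [[1, 3]], Q = [[1, 2]].
Insert 2: 2 bumps 3 from row 1; 3 starts row 2. P = [[1, 2], [3]], Q = [[1, 2], [3]].

So P = [[1, 2], [3]], Q = [[1, 2], [3]].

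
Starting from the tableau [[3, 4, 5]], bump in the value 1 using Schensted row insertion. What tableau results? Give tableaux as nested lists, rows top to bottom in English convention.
In row 1, 1 replaces 3 (the leftmost entry greater than 1); 3 is bumped to row 2. 3 starts a new row 2. The new tableau is [[1, 4, 5], [3]].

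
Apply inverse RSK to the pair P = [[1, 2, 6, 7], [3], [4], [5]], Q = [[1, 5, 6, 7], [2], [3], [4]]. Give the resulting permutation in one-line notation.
Reverse the RSK construction: for i from n down to 1, find the cell of Q containing i, remove the entry at that cell from P, and reverse-bump it up through P; the value ejected from row 1 is w(i).

Step i=7: Q has 7 at row 1, column 4; remove that cell from P, ejecting 7. So w(7) = 7. P is now [[1, 2, 6], [3], [4], [5]].
Step i=6: Q has 6 at row 1, column 3; remove that cell from P, ejecting 6. So w(6) = 6. P is now [[1, 2], [3], [4], [5]].
Step i=5: Q has 5 at row 1, column 2; remove that cell from P, ejecting 2. So w(5) = 2. P is now [[1], [3], [4], [5]].
Step i=4: Q has 4 at row 4, column 1; remove 5 from row 4 of P and reverse-bump: 5 enters row 3 and ejects 4; 4 enters row 2 and ejects 3; 3 enters row 1 and ejects 1. So w(4) = 1. P is now [[3], [4], [5]].
Step i=3: Q has 3 at row 3, column 1; remove 5 from row 3 of P and reverse-bump: 5 enters row 2 and ejects 4; 4 enters row 1 and ejects 3. So w(3) = 3. P is now [[4], [5]].
Step i=2: Q has 2 at row 2, column 1; remove 5 from row 2 of P and reverse-bump: 5 enters row 1 and ejects 4. So w(2) = 4. P is now [[5]].
Step i=1: Q has 1 at row 1, column 1; remove that cell from P, ejecting 5. So w(1) = 5. P is now [].

So w = 5 4 3 1 2 6 7.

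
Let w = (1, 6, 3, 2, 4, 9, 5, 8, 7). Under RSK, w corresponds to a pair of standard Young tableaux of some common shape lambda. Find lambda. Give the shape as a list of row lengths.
Row-insert each entry into an empty tableau.

After inserting 1: P = [[1]].
After inserting 6: P = [[1, 6]].
After inserting 3: P = [[1, 3], [6]].
After inserting 2: P = [[1, 2], [3], [6]].
After inserting 4: P = [[1, 2, 4], [3], [6]].
After inserting 9: P = [[1, 2, 4, 9], [3], [6]].
After inserting 5: P = [[1, 2, 4, 5], [3, 9], [6]].
After inserting 8: P = [[1, 2, 4, 5, 8], [3, 9], [6]].
After inserting 7: P = [[1, 2, 4, 5, 7], [3, 8], [6, 9]].

The final insertion tableau P = [[1, 2, 4, 5, 7], [3, 8], [6, 9]] has shape [5, 2, 2].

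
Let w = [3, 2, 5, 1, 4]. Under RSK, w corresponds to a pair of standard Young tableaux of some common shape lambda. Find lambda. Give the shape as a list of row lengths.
[2, 2, 1]

RSK row insertion gives P = [[1, 4], [2, 5], [3]], which has shape [2, 2, 1].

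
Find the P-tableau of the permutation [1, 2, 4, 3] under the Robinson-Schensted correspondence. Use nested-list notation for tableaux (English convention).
P = [[1, 2, 3], [4]]

Insert 1: appended to row 1. P = [[1]].
Insert 2: appended to row 1. P = [[1, 2]].
Insert 4: appended to row 1. P = [[1, 2, 4]].
Insert 3: 3 bumps 4 from row 1; 4 starts row 2. P = [[1, 2, 3], [4]].

So P = [[1, 2, 3], [4]].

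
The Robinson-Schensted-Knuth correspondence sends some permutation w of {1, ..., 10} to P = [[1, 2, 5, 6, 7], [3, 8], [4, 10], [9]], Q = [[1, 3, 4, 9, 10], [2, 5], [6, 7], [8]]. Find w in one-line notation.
9 1 4 10 8 3 5 2 6 7

Reverse RSK: for i = n, n-1, ..., 1, locate i in Q, remove the corresponding corner cell from P, and reverse-bump its entry up through P; the value ejected from row 1 is w(i).

So w = 9 1 4 10 8 3 5 2 6 7.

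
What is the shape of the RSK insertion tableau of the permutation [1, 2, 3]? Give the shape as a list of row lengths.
[3]

Row-insert each entry into an empty tableau.

After inserting 1: P = [[1]].
After inserting 2: P = [[1, 2]].
After inserting 3: P = [[1, 2, 3]].

The final insertion tableau P = [[1, 2, 3]] has shape [3].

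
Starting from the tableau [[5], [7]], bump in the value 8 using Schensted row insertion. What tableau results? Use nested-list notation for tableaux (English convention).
8 is larger than every entry of row 1, so it is appended to row 1. The new tableau is [[5, 8], [7]].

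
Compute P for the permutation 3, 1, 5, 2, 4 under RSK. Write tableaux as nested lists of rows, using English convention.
P = [[1, 2, 4], [3, 5]]

Insert 3: appended to row 1. P = [[3]].
Insert 1: 1 bumps 3 from row 1; 3 starts row 2. P = [[1], [3]].
Insert 5: appended to row 1. P = [[1, 5], [3]].
Insert 2: 2 bumps 5 from row 1; 5 appends to row 2. P = [[1, 2], [3, 5]].
Insert 4: appended to row 1. P = [[1, 2, 4], [3, 5]].

So P = [[1, 2, 4], [3, 5]].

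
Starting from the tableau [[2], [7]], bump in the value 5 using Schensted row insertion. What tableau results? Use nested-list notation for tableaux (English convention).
[[2, 5], [7]]

5 is larger than every entry of row 1, so it is appended to row 1. The new tableau is [[2, 5], [7]].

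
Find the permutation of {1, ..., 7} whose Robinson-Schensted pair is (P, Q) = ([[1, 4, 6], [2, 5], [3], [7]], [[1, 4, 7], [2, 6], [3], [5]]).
Reverse the RSK construction: for i from n down to 1, find the cell of Q containing i, remove the entry at that cell from P, and reverse-bump it up through P; the value ejected from row 1 is w(i).

Step i=7: Q has 7 at row 1, column 3; remove that cell from P, ejecting 6. So w(7) = 6. P is now [[1, 4], [2, 5], [3], [7]].
Step i=6: Q has 6 at row 2, column 2; remove 5 from row 2 of P and reverse-bump: 5 enters row 1 and ejects 4. So w(6) = 4. P is now [[1, 5], [2], [3], [7]].
Step i=5: Q has 5 at row 4, column 1; remove 7 from row 4 of P and reverse-bump: 7 enters row 3 and ejects 3; 3 enters row 2 and ejects 2; 2 enters row 1 and ejects 1. So w(5) = 1. P is now [[2, 5], [3], [7]].
Step i=4: Q has 4 at row 1, column 2; remove that cell from P, ejecting 5. So w(4) = 5. P is now [[2], [3], [7]].
Step i=3: Q has 3 at row 3, column 1; remove 7 from row 3 of P and reverse-bump: 7 enters row 2 and ejects 3; 3 enters row 1 and ejects 2. So w(3) = 2. P is now [[3], [7]].
Step i=2: Q has 2 at row 2, column 1; remove 7 from row 2 of P and reverse-bump: 7 enters row 1 and ejects 3. So w(2) = 3. P is now [[7]].
Step i=1: Q has 1 at row 1, column 1; remove that cell from P, ejecting 7. So w(1) = 7. P is now [].

So w = 7 3 2 5 1 4 6.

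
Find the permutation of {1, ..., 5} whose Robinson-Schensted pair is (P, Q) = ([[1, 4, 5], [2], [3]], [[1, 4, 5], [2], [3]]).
3 2 1 4 5

Reverse the RSK construction: for i from n down to 1, find the cell of Q containing i, remove the entry at that cell from P, and reverse-bump it up through P; the value ejected from row 1 is w(i).

Step i=5: Q has 5 at row 1, column 3; remove that cell from P, ejecting 5. So w(5) = 5. P is now [[1, 4], [2], [3]].
Step i=4: Q has 4 at row 1, column 2; remove that cell from P, ejecting 4. So w(4) = 4. P is now [[1], [2], [3]].
Step i=3: Q has 3 at row 3, column 1; remove 3 from row 3 of P and reverse-bump: 3 enters row 2 and ejects 2; 2 enters row 1 and ejects 1. So w(3) = 1. P is now [[2], [3]].
Step i=2: Q has 2 at row 2, column 1; remove 3 from row 2 of P and reverse-bump: 3 enters row 1 and ejects 2. So w(2) = 2. P is now [[3]].
Step i=1: Q has 1 at row 1, column 1; remove that cell from P, ejecting 3. So w(1) = 3. P is now [].

So w = 3 2 1 4 5.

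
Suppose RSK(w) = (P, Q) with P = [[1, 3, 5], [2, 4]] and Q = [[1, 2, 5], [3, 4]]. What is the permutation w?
2 4 1 3 5

Reverse the RSK construction: for i from n down to 1, find the cell of Q containing i, remove the entry at that cell from P, and reverse-bump it up through P; the value ejected from row 1 is w(i).

Step i=5: Q has 5 at row 1, column 3; remove that cell from P, ejecting 5. So w(5) = 5. P is now [[1, 3], [2, 4]].
Step i=4: Q has 4 at row 2, column 2; remove 4 from row 2 of P and reverse-bump: 4 enters row 1 and ejects 3. So w(4) = 3. P is now [[1, 4], [2]].
Step i=3: Q has 3 at row 2, column 1; remove 2 from row 2 of P and reverse-bump: 2 enters row 1 and ejects 1. So w(3) = 1. P is now [[2, 4]].
Step i=2: Q has 2 at row 1, column 2; remove that cell from P, ejecting 4. So w(2) = 4. P is now [[2]].
Step i=1: Q has 1 at row 1, column 1; remove that cell from P, ejecting 2. So w(1) = 2. P is now [].

So w = 2 4 1 3 5.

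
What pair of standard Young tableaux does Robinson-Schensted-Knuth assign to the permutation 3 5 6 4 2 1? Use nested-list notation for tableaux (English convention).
Insert each entry of the permutation into P by Schensted row insertion, recording in Q the position of each new cell.

Insert 3: appended to row 1. P = [[3]].
Insert 5: appended to row 1. P = [[3, 5]].
Insert 6: appended to row 1. P = [[3, 5, 6]].
Insert 4: 4 bumps 5 from row 1; 5 starts row 2. P = [[3, 4, 6], [5]].
Insert 2: 2 bumps 3 from row 1; 3 bumps 5 from row 2; 5 starts row 3. P = [[2, 4, 6], [3], [5]].
Insert 1: 1 bumps 2 from row 1; 2 bumps 3 from row 2; 3 bumps 5 from row 3; 5 starts row 4. P = [[1, 4, 6], [2], [3], [5]].

So P = [[1, 4, 6], [2], [3], [5]], Q = [[1, 2, 3], [4], [5], [6]].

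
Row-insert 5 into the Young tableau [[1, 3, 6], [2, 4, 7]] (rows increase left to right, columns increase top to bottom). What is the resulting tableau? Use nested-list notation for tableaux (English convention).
In row 1, 5 replaces 6 (the leftmost entry greater than 5); 6 is bumped to row 2. In row 2, 6 replaces 7 (the leftmost entry greater than 6); 7 is bumped to row 3. 7 starts a new row 3. The new tableau is [[1, 3, 5], [2, 4, 6], [7]].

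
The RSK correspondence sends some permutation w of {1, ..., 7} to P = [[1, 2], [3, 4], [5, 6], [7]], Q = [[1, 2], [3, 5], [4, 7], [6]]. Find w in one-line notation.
Reverse the RSK construction: for i from n down to 1, find the cell of Q containing i, remove the entry at that cell from P, and reverse-bump it up through P; the value ejected from row 1 is w(i).

Step i=7: Q has 7 at row 3, column 2; remove 6 from row 3 of P and reverse-bump: 6 enters row 2 and ejects 4; 4 enters row 1 and ejects 2. So w(7) = 2. P is now [[1, 4], [3, 6], [5], [7]].
Step i=6: Q has 6 at row 4, column 1; remove 7 from row 4 of P and reverse-bump: 7 enters row 3 and ejects 5; 5 enters row 2 and ejects 3; 3 enters row 1 and ejects 1. So w(6) = 1. P is now [[3, 4], [5, 6], [7]].
Step i=5: Q has 5 at row 2, column 2; remove 6 from row 2 of P and reverse-bump: 6 enters row 1 and ejects 4. So w(5) = 4. P is now [[3, 6], [5], [7]].
Step i=4: Q has 4 at row 3, column 1; remove 7 from row 3 of P and reverse-bump: 7 enters row 2 and ejects 5; 5 enters row 1 and ejects 3. So w(4) = 3. P is now [[5, 6], [7]].
Step i=3: Q has 3 at row 2, column 1; remove 7 from row 2 of P and reverse-bump: 7 enters row 1 and ejects 6. So w(3) = 6. P is now [[5, 7]].
Step i=2: Q has 2 at row 1, column 2; remove that cell from P, ejecting 7. So w(2) = 7. P is now [[5]].
Step i=1: Q has 1 at row 1, column 1; remove that cell from P, ejecting 5. So w(1) = 5. P is now [].

So w = 5 7 6 3 4 1 2.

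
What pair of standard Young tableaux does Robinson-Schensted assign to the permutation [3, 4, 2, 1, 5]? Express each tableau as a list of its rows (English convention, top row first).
P = [[1, 4, 5], [2], [3]], Q = [[1, 2, 5], [3], [4]]

Insert each entry of the permutation into P by Schensted row insertion, recording in Q the position of each new cell.

Insert 3: appended to row 1. P = [[3]].
Insert 4: appended to row 1. P = [[3, 4]].
Insert 2: 2 bumps 3 from row 1; 3 starts row 2. P = [[2, 4], [3]].
Insert 1: 1 bumps 2 from row 1; 2 bumps 3 from row 2; 3 starts row 3. P = [[1, 4], [2], [3]].
Insert 5: appended to row 1. P = [[1, 4, 5], [2], [3]].

So P = [[1, 4, 5], [2], [3]], Q = [[1, 2, 5], [3], [4]].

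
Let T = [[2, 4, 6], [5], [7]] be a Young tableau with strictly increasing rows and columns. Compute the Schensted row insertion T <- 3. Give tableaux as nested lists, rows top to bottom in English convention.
[[2, 3, 6], [4], [5], [7]]

In row 1, 3 replaces 4 (the leftmost entry greater than 3); 4 is bumped to row 2. In row 2, 4 replaces 5 (the leftmost entry greater than 4); 5 is bumped to row 3. In row 3, 5 replaces 7 (the leftmost entry greater than 5); 7 is bumped to row 4. 7 starts a new row 4. The new tableau is [[2, 3, 6], [4], [5], [7]].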